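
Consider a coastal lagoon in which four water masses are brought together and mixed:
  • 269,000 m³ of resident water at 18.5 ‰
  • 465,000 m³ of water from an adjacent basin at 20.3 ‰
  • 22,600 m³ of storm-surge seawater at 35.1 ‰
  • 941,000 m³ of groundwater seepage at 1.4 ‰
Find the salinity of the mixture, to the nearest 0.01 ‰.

9.74 ‰

Total salt / total volume:
salt = 269,000×18.5 + 465,000×20.3 + 22,600×35.1 + 941,000×1.4 = 4,976,500 + 9,439,500 + 793,260 + 1,317,400 = 16,526,660
volume = 269,000 + 465,000 + 22,600 + 941,000 = 1,697,600 m³
S = 16,526,660 / 1,697,600 = 9.7353 ‰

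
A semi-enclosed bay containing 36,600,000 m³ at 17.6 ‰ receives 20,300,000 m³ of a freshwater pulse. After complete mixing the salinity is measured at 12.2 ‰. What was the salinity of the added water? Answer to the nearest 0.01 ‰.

2.46 ‰

Salt balance: 36,600,000×17.6 + 20,300,000×S = 56,900,000×12.2
644,160,000 + 20,300,000·S = 694,180,000
S = (694,180,000 − 644,160,000) / 20,300,000 = 2.464 ‰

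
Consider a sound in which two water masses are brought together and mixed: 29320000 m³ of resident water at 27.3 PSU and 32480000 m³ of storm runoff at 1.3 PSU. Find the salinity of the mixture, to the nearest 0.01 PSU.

By conservation of dissolved salt,
salt = 29,320,000×27.3 + 32,480,000×1.3 = 800,436,000 + 42,224,000 = 842,660,000
volume = 29,320,000 + 32,480,000 = 61,800,000 m³
S = 842,660,000 / 61,800,000 = 13.6353 PSU

13.64 PSU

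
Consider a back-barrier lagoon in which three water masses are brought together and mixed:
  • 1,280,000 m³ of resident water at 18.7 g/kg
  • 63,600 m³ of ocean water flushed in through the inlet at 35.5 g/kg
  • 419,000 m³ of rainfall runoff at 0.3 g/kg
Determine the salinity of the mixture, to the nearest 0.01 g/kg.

Mass of salt is conserved:
salt = 1,280,000×18.7 + 63,600×35.5 + 419,000×0.3 = 23,936,000 + 2,257,800 + 125,700 = 26,319,500
volume = 1,280,000 + 63,600 + 419,000 = 1,762,600 m³
S = 26,319,500 / 1,762,600 = 14.9322 g/kg

14.93 g/kg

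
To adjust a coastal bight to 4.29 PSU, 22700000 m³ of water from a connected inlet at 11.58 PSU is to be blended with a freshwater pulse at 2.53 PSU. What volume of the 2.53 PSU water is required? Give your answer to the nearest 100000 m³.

Salt balance: 22,700,000×11.58 + V×2.53 = (22,700,000+V)×4.29
262,866,000 + 2.53V = 97,383,000 + 4.29V
165,483,000 = 1.76V
V = 94,024,431.82 m³

94000000 m³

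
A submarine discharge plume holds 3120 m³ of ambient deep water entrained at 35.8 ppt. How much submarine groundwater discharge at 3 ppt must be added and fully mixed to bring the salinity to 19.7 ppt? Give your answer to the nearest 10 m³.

Salt balance: 3,120×35.8 + V×3 = (3,120+V)×19.7
111,696 + 3V = 61,464 + 19.7V
50,232 = 16.7V
V = 3,007.9 m³

3010 m³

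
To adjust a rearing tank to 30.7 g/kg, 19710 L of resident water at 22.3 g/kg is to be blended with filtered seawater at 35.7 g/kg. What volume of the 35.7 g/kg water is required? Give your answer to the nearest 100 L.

Salt balance: 19,710×22.3 + V×35.7 = (19,710+V)×30.7
439,533 + 35.7V = 605,097 + 30.7V
165,564 = 5V
V = 33,112.8 L

33100 L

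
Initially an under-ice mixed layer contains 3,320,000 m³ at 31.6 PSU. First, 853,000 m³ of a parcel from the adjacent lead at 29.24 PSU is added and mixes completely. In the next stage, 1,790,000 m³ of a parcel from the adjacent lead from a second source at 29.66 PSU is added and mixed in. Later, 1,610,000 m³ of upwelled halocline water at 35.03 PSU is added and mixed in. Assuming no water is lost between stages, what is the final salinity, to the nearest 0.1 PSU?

31.6 PSU

Salt balance:
Initial salt = 3,320,000×31.6 = 104,912,000
After stage 1: salt = 104,912,000 + 853,000×29.24 = 129,853,720; volume = 4,173,000 m³; S = 31.118 PSU
After stage 2: salt = 129,853,720 + 1,790,000×29.66 = 182,945,120; volume = 5,963,000 m³; S = 30.68 PSU
After stage 3: salt = 182,945,120 + 1,610,000×35.03 = 239,343,420; volume = 7,573,000 m³
S = 239,343,420 / 7,573,000 = 31.6048 PSU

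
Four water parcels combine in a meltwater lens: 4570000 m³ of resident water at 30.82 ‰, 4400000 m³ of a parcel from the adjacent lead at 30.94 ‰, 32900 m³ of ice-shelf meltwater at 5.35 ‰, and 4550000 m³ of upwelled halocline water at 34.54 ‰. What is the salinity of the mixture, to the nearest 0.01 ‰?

Conserving salt mass:
salt = 4,570,000×30.82 + 4,400,000×30.94 + 32,900×5.35 + 4,550,000×34.54 = 140,847,400 + 136,136,000 + 176,015 + 157,157,000 = 434,316,415
volume = 4,570,000 + 4,400,000 + 32,900 + 4,550,000 = 13,552,900 m³
S = 434,316,415 / 13,552,900 = 32.046 ‰

32.05 ‰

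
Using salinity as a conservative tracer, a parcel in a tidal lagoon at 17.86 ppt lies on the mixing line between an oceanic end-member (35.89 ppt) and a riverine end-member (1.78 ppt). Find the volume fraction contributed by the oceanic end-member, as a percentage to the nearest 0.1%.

47.1%

Let g be the oceanic fraction. Salt balance per unit volume:
g×35.89 + (1−g)×1.78 = 17.86
g = (17.86 − 1.78) / (35.89 − 1.78) = 16.08/34.11 = 0.4714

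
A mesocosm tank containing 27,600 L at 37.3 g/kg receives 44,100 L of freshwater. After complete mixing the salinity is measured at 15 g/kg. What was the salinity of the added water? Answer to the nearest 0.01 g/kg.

Salt balance: 27,600×37.3 + 44,100×S = 71,700×15
1,029,480 + 44,100·S = 1,075,500
S = (1,075,500 − 1,029,480) / 44,100 = 1.0435 g/kg

1.04 g/kg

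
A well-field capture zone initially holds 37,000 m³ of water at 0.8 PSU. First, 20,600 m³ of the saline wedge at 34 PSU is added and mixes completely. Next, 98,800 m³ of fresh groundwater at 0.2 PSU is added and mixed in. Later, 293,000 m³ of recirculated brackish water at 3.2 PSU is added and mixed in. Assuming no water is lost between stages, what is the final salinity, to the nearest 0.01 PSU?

3.75 PSU

Weighted by volume,
Initial salt = 37,000×0.8 = 29,600
After stage 1: salt = 29,600 + 20,600×34 = 730,000; volume = 57,600 m³; S = 12.674 PSU
After stage 2: salt = 730,000 + 98,800×0.2 = 749,760; volume = 156,400 m³; S = 4.794 PSU
After stage 3: salt = 749,760 + 293,000×3.2 = 1,687,360; volume = 449,400 m³
S = 1,687,360 / 449,400 = 3.7547 PSU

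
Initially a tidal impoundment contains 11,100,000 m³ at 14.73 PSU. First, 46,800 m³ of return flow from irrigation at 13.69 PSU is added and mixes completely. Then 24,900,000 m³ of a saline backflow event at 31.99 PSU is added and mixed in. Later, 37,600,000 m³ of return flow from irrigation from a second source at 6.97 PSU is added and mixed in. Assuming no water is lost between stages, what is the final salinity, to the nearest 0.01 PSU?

Mass of salt is conserved:
Initial salt = 11,100,000×14.73 = 163,503,000
After stage 1: salt = 163,503,000 + 46,800×13.69 = 164,143,692; volume = 11,146,800 m³; S = 14.726 PSU
After stage 2: salt = 164,143,692 + 24,900,000×31.99 = 960,694,692; volume = 36,046,800 m³; S = 26.651 PSU
After stage 3: salt = 960,694,692 + 37,600,000×6.97 = 1,222,766,692; volume = 73,646,800 m³
S = 1,222,766,692 / 73,646,800 = 16.6031 PSU

16.60 PSU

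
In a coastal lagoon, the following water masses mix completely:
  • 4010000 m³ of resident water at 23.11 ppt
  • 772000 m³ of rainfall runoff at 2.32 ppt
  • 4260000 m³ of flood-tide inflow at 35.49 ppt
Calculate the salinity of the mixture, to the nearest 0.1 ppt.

Total salt / total volume:
salt = 4,010,000×23.11 + 772,000×2.32 + 4,260,000×35.49 = 92,671,100 + 1,791,040 + 151,187,400 = 245,649,540
volume = 4,010,000 + 772,000 + 4,260,000 = 9,042,000 m³
S = 245,649,540 / 9,042,000 = 27.168 ppt

27.2 ppt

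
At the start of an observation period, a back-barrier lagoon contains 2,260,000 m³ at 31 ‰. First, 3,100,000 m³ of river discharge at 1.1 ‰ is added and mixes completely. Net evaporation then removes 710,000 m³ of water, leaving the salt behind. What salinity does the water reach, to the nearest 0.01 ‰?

After mixing: salt = 2,260,000×31 + 3,100,000×1.1 = 73,470,000; volume = 5,360,000 m³
After evaporation: salt unchanged = 73,470,000; volume = 5,360,000 − 710,000 = 4,650,000 m³
S = 73,470,000 / 4,650,000 = 15.8 ‰

15.80 ‰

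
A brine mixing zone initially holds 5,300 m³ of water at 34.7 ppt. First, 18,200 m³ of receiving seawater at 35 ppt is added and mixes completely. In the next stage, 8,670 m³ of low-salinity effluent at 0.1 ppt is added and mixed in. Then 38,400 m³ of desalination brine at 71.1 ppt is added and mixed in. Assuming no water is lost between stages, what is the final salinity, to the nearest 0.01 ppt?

Total salt / total volume:
Initial salt = 5,300×34.7 = 183,910
After stage 1: salt = 183,910 + 18,200×35 = 820,910; volume = 23,500 m³; S = 34.932 ppt
After stage 2: salt = 820,910 + 8,670×0.1 = 821,777; volume = 32,170 m³; S = 25.545 ppt
After stage 3: salt = 821,777 + 38,400×71.1 = 3,552,017; volume = 70,570 m³
S = 3,552,017 / 70,570 = 50.3332 ppt

50.33 ppt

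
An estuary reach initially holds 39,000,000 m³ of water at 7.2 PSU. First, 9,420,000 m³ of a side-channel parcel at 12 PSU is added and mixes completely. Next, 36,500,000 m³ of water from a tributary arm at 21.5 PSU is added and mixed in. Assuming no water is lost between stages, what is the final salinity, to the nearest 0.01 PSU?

Total salt / total volume:
Initial salt = 39,000,000×7.2 = 280,800,000
After stage 1: salt = 280,800,000 + 9,420,000×12 = 393,840,000; volume = 48,420,000 m³; S = 8.134 PSU
After stage 2: salt = 393,840,000 + 36,500,000×21.5 = 1,178,590,000; volume = 84,920,000 m³
S = 1,178,590,000 / 84,920,000 = 13.8788 PSU

13.88 PSU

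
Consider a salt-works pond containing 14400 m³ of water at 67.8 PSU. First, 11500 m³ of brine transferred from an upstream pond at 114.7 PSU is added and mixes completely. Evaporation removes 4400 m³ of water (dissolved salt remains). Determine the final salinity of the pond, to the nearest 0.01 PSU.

After mixing: salt = 14,400×67.8 + 11,500×114.7 = 2,295,370; volume = 25,900 m³
After evaporation: salt unchanged = 2,295,370; volume = 25,900 − 4,400 = 21,500 m³
S = 2,295,370 / 21,500 = 106.7614 PSU

106.76 PSU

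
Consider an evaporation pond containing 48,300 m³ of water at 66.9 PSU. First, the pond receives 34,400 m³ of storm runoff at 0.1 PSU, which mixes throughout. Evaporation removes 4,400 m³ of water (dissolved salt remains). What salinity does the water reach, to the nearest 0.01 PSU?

After mixing: salt = 48,300×66.9 + 34,400×0.1 = 3,234,710; volume = 82,700 m³
After evaporation: salt unchanged = 3,234,710; volume = 82,700 − 4,400 = 78,300 m³
S = 3,234,710 / 78,300 = 41.3117 PSU

41.31 PSU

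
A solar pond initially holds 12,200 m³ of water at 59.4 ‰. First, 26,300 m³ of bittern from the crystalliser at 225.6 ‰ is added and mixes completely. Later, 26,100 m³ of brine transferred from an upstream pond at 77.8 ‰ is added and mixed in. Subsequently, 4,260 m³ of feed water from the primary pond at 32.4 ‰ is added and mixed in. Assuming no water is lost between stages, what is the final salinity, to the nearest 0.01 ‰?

By conservation of dissolved salt,
Initial salt = 12,200×59.4 = 724,680
After stage 1: salt = 724,680 + 26,300×225.6 = 6,657,960; volume = 38,500 m³; S = 172.934 ‰
After stage 2: salt = 6,657,960 + 26,100×77.8 = 8,688,540; volume = 64,600 m³; S = 134.498 ‰
After stage 3: salt = 8,688,540 + 4,260×32.4 = 8,826,564; volume = 68,860 m³
S = 8,826,564 / 68,860 = 128.1813 ‰

128.18 ‰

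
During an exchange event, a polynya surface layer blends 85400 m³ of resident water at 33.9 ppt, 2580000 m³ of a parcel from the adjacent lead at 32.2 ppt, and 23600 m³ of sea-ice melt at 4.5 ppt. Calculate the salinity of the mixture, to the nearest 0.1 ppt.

Salt balance:
salt = 85,400×33.9 + 2,580,000×32.2 + 23,600×4.5 = 2,895,060 + 83,076,000 + 106,200 = 86,077,260
volume = 85,400 + 2,580,000 + 23,600 = 2,689,000 m³
S = 86,077,260 / 2,689,000 = 32.011 ppt

32.0 ppt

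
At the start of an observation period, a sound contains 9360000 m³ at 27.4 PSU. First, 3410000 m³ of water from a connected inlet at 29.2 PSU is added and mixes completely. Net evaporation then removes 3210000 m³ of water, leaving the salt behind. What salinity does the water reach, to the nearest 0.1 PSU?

After mixing: salt = 9,360,000×27.4 + 3,410,000×29.2 = 356,036,000; volume = 12,770,000 m³
After evaporation: salt unchanged = 356,036,000; volume = 12,770,000 − 3,210,000 = 9,560,000 m³
S = 356,036,000 / 9,560,000 = 37.2423 PSU

37.2 PSU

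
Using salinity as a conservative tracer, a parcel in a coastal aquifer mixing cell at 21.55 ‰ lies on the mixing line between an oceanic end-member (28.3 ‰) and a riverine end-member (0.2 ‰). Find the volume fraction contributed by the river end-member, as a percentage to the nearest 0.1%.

24.0%

Let f be the freshwater fraction. Salt balance per unit volume:
f×0.2 + (1−f)×28.3 = 21.55
f = (28.3 − 21.55) / (28.3 − 0.2) = 6.75/28.1 = 0.2402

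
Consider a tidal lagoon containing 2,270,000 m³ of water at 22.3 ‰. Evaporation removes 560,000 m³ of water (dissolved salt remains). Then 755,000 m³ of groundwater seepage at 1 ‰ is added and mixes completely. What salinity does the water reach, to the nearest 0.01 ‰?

After evaporation: salt = 2,270,000×22.3 = 50,621,000; volume = 2,270,000 − 560,000 = 1,710,000 m³
After mixing: salt = 50,621,000 + 755,000×1 = 51,376,000; volume = 1,710,000 + 755,000 = 2,465,000 m³
S = 51,376,000 / 2,465,000 = 20.8422 ‰

20.84 ‰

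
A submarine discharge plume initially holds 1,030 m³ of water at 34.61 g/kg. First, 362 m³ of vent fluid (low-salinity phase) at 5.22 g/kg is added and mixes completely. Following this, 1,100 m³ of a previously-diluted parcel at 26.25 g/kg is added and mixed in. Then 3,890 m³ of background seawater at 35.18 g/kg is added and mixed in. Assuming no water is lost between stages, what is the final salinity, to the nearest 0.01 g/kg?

31.85 g/kg

Salt balance:
Initial salt = 1,030×34.61 = 35,648.3
After stage 1: salt = 35,648.3 + 362×5.22 = 37,537.94; volume = 1,392 m³; S = 26.967 g/kg
After stage 2: salt = 37,537.94 + 1,100×26.25 = 66,412.94; volume = 2,492 m³; S = 26.65 g/kg
After stage 3: salt = 66,412.94 + 3,890×35.18 = 203,263.14; volume = 6,382 m³
S = 203,263.14 / 6,382 = 31.8494 g/kg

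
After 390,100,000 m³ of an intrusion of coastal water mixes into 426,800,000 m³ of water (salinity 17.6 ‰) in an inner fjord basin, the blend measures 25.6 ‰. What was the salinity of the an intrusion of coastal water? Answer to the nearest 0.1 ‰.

Salt balance: 426,800,000×17.6 + 390,100,000×S = 816,900,000×25.6
7,511,680,000 + 390,100,000·S = 20,912,640,000
S = (20,912,640,000 − 7,511,680,000) / 390,100,000 = 34.3526 ‰

34.4 ‰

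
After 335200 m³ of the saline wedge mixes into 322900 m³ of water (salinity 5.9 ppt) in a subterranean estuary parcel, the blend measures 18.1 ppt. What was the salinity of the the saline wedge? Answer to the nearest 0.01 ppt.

Salt balance: 322,900×5.9 + 335,200×S = 658,100×18.1
1,905,110 + 335,200·S = 11,911,610
S = (11,911,610 − 1,905,110) / 335,200 = 29.8523 ppt

29.85 ppt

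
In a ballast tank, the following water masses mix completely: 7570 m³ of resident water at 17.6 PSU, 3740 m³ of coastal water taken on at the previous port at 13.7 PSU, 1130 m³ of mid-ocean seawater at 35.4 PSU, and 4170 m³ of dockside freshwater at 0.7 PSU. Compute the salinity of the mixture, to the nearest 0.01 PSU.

Total salt / total volume:
salt = 7,570×17.6 + 3,740×13.7 + 1,130×35.4 + 4,170×0.7 = 133,232 + 51,238 + 40,002 + 2,919 = 227,391
volume = 7,570 + 3,740 + 1,130 + 4,170 = 16,610 m³
S = 227,391 / 16,610 = 13.69 PSU

13.69 PSU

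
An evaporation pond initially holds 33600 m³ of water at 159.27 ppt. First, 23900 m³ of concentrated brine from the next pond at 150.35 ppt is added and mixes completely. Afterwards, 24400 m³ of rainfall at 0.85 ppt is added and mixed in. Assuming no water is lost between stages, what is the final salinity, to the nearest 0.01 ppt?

Salt balance:
Initial salt = 33,600×159.27 = 5,351,472
After stage 1: salt = 5,351,472 + 23,900×150.35 = 8,944,837; volume = 57,500 m³; S = 155.562 ppt
After stage 2: salt = 8,944,837 + 24,400×0.85 = 8,965,577; volume = 81,900 m³
S = 8,965,577 / 81,900 = 109.4698 ppt

109.47 ppt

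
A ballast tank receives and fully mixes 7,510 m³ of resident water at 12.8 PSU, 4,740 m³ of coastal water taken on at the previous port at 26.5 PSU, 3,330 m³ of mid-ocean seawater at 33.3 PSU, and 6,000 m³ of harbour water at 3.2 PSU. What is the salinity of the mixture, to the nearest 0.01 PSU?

Salt balance:
salt = 7,510×12.8 + 4,740×26.5 + 3,330×33.3 + 6,000×3.2 = 96,128 + 125,610 + 110,889 + 19,200 = 351,827
volume = 7,510 + 4,740 + 3,330 + 6,000 = 21,580 m³
S = 351,827 / 21,580 = 16.3034 PSU

16.30 PSU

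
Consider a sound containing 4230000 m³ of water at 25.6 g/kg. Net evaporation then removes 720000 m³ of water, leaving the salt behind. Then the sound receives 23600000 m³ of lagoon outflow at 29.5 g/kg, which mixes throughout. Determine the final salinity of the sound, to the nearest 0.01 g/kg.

After evaporation: salt = 4,230,000×25.6 = 108,288,000; volume = 4,230,000 − 720,000 = 3,510,000 m³
After mixing: salt = 108,288,000 + 23,600,000×29.5 = 804,488,000; volume = 3,510,000 + 23,600,000 = 27,110,000 m³
S = 804,488,000 / 27,110,000 = 29.675 g/kg

29.67 g/kg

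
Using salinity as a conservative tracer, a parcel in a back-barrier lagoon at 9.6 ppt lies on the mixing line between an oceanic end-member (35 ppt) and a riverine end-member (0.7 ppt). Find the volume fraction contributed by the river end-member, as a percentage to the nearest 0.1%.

Let f be the freshwater fraction. Salt balance per unit volume:
f×0.7 + (1−f)×35 = 9.6
f = (35 − 9.6) / (35 − 0.7) = 25.4/34.3 = 0.7405

74.1%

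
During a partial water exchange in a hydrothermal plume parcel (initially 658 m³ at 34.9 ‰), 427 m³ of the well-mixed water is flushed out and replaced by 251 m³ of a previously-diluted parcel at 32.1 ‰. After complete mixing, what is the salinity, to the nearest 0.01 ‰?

33.44 ‰

Remaining after removal: 231 m³ at 34.9 ‰ (salt = 8,061.9)
After addition: salt = 8,061.9 + 251×32.1 = 16,119; volume = 482 m³
S = 16,119 / 482 = 33.4419 ‰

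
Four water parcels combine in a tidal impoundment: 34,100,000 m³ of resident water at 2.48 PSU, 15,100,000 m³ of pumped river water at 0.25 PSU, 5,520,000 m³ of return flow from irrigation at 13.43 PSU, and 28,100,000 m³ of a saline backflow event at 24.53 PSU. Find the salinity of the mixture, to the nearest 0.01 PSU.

Mass of salt is conserved:
salt = 34,100,000×2.48 + 15,100,000×0.25 + 5,520,000×13.43 + 28,100,000×24.53 = 84,568,000 + 3,775,000 + 74,133,600 + 689,293,000 = 851,769,600
volume = 34,100,000 + 15,100,000 + 5,520,000 + 28,100,000 = 82,820,000 m³
S = 851,769,600 / 82,820,000 = 10.2846 PSU

10.28 PSU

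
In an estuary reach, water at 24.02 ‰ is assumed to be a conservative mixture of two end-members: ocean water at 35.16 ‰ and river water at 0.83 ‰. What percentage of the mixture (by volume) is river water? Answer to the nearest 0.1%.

Let f be the freshwater fraction. Salt balance per unit volume:
f×0.83 + (1−f)×35.16 = 24.02
f = (35.16 − 24.02) / (35.16 − 0.83) = 11.14/34.33 = 0.3245

32.4%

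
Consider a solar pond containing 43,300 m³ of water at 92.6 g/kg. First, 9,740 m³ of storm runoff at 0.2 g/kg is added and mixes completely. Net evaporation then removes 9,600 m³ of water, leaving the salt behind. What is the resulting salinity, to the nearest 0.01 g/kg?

92.35 g/kg

After mixing: salt = 43,300×92.6 + 9,740×0.2 = 4,011,528; volume = 53,040 m³
After evaporation: salt unchanged = 4,011,528; volume = 53,040 − 9,600 = 43,440 m³
S = 4,011,528 / 43,440 = 92.3464 g/kg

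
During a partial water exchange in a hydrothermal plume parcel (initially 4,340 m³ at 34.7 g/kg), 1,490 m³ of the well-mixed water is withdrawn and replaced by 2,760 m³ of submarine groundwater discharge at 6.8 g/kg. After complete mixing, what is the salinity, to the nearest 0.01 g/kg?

20.97 g/kg

Remaining after removal: 2,850 m³ at 34.7 g/kg (salt = 98,895)
After addition: salt = 98,895 + 2,760×6.8 = 117,663; volume = 5,610 m³
S = 117,663 / 5,610 = 20.9738 g/kg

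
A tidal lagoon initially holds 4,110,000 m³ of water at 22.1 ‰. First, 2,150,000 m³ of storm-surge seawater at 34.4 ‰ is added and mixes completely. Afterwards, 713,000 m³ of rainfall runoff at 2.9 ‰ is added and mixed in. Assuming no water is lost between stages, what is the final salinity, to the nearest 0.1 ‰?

23.9 ‰

Weighted by volume,
Initial salt = 4,110,000×22.1 = 90,831,000
After stage 1: salt = 90,831,000 + 2,150,000×34.4 = 164,791,000; volume = 6,260,000 m³; S = 26.324 ‰
After stage 2: salt = 164,791,000 + 713,000×2.9 = 166,858,700; volume = 6,973,000 m³
S = 166,858,700 / 6,973,000 = 23.9293 ‰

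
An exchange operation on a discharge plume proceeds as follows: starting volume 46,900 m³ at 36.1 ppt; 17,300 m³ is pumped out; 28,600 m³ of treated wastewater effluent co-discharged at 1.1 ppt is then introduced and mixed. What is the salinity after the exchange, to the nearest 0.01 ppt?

18.90 ppt

Remaining after removal: 29,600 m³ at 36.1 ppt (salt = 1,068,560)
After addition: salt = 1,068,560 + 28,600×1.1 = 1,100,020; volume = 58,200 m³
S = 1,100,020 / 58,200 = 18.9007 ppt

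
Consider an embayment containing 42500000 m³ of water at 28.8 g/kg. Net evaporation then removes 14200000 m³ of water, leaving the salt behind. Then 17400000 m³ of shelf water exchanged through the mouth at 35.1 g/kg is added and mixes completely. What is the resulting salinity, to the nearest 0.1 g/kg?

40.1 g/kg

After evaporation: salt = 42,500,000×28.8 = 1,224,000,000; volume = 42,500,000 − 14,200,000 = 28,300,000 m³
After mixing: salt = 1,224,000,000 + 17,400,000×35.1 = 1,834,740,000; volume = 28,300,000 + 17,400,000 = 45,700,000 m³
S = 1,834,740,000 / 45,700,000 = 40.1475 g/kg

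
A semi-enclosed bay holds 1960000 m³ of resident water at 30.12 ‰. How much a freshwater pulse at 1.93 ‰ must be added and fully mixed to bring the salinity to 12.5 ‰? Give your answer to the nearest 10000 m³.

Salt balance: 1,960,000×30.12 + V×1.93 = (1,960,000+V)×12.5
59,035,200 + 1.93V = 24,500,000 + 12.5V
34,535,200 = 10.57V
V = 3,267,284.77 m³

3270000 m³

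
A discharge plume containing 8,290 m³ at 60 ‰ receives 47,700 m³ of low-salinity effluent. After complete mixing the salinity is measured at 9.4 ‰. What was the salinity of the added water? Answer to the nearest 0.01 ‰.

Salt balance: 8,290×60 + 47,700×S = 55,990×9.4
497,400 + 47,700·S = 526,306
S = (526,306 − 497,400) / 47,700 = 0.606 ‰

0.61 ‰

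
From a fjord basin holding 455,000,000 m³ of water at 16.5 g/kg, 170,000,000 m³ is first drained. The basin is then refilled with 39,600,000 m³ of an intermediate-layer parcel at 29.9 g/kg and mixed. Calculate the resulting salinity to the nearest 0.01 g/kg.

18.13 g/kg

Remaining after removal: 285,000,000 m³ at 16.5 g/kg (salt = 4,702,500,000)
After addition: salt = 4,702,500,000 + 39,600,000×29.9 = 5,886,540,000; volume = 324,600,000 m³
S = 5,886,540,000 / 324,600,000 = 18.1348 g/kg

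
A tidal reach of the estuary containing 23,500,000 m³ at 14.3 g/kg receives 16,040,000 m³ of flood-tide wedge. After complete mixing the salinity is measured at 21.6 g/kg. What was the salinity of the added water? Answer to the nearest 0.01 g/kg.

32.30 g/kg

Salt balance: 23,500,000×14.3 + 16,040,000×S = 39,540,000×21.6
336,050,000 + 16,040,000·S = 854,064,000
S = (854,064,000 − 336,050,000) / 16,040,000 = 32.2951 g/kg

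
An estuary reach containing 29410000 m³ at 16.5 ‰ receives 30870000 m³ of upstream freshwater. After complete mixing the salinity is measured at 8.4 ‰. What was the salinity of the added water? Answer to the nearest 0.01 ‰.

0.68 ‰

Salt balance: 29,410,000×16.5 + 30,870,000×S = 60,280,000×8.4
485,265,000 + 30,870,000·S = 506,352,000
S = (506,352,000 − 485,265,000) / 30,870,000 = 0.6831 ‰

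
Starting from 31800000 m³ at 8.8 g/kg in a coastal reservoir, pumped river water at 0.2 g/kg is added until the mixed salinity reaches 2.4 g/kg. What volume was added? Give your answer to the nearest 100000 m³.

92500000 m³

Salt balance: 31,800,000×8.8 + V×0.2 = (31,800,000+V)×2.4
279,840,000 + 0.2V = 76,320,000 + 2.4V
203,520,000 = 2.2V
V = 92,509,090.91 m³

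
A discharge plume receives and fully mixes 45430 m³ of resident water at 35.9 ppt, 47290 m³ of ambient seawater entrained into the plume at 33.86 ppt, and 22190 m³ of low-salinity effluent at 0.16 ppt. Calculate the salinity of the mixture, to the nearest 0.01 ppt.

Salt balance:
salt = 45,430×35.9 + 47,290×33.86 + 22,190×0.16 = 1,630,937 + 1,601,239.4 + 3,550.4 = 3,235,726.8
volume = 45,430 + 47,290 + 22,190 = 114,910 m³
S = 3,235,726.8 / 114,910 = 28.1588 ppt

28.16 ppt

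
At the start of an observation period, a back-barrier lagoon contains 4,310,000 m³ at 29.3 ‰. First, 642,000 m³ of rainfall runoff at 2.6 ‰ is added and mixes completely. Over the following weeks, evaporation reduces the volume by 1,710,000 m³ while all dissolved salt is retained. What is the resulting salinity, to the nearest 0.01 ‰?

After mixing: salt = 4,310,000×29.3 + 642,000×2.6 = 127,952,200; volume = 4,952,000 m³
After evaporation: salt unchanged = 127,952,200; volume = 4,952,000 − 1,710,000 = 3,242,000 m³
S = 127,952,200 / 3,242,000 = 39.4671 ‰

39.47 ‰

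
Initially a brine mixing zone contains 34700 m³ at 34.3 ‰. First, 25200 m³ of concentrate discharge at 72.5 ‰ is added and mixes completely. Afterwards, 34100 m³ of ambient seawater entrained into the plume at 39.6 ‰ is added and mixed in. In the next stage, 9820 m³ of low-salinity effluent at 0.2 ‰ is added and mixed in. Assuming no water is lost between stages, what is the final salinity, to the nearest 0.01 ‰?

42.09 ‰

Salt balance:
Initial salt = 34,700×34.3 = 1,190,210
After stage 1: salt = 1,190,210 + 25,200×72.5 = 3,017,210; volume = 59,900 m³; S = 50.371 ‰
After stage 2: salt = 3,017,210 + 34,100×39.6 = 4,367,570; volume = 94,000 m³; S = 46.464 ‰
After stage 3: salt = 4,367,570 + 9,820×0.2 = 4,369,534; volume = 103,820 m³
S = 4,369,534 / 103,820 = 42.0876 ‰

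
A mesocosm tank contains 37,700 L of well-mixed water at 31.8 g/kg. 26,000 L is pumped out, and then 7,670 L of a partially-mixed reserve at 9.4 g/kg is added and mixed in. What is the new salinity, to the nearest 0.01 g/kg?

Remaining after removal: 11,700 L at 31.8 g/kg (salt = 372,060)
After addition: salt = 372,060 + 7,670×9.4 = 444,158; volume = 19,370 L
S = 444,158 / 19,370 = 22.9302 g/kg

22.93 g/kg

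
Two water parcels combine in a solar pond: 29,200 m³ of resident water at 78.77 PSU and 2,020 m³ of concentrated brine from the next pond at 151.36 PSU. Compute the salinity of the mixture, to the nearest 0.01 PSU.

83.47 PSU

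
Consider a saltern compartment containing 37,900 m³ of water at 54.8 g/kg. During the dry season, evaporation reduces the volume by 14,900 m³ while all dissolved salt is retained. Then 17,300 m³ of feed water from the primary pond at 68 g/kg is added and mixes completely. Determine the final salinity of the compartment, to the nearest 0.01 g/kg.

80.73 g/kg

After evaporation: salt = 37,900×54.8 = 2,076,920; volume = 37,900 − 14,900 = 23,000 m³
After mixing: salt = 2,076,920 + 17,300×68 = 3,253,320; volume = 23,000 + 17,300 = 40,300 m³
S = 3,253,320 / 40,300 = 80.7275 g/kg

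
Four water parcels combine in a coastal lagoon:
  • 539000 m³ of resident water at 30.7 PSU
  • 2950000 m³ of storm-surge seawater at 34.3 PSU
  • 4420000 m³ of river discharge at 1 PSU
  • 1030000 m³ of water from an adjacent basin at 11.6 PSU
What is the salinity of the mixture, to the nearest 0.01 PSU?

Total salt / total volume:
salt = 539,000×30.7 + 2,950,000×34.3 + 4,420,000×1 + 1,030,000×11.6 = 16,547,300 + 101,185,000 + 4,420,000 + 11,948,000 = 134,100,300
volume = 539,000 + 2,950,000 + 4,420,000 + 1,030,000 = 8,939,000 m³
S = 134,100,300 / 8,939,000 = 15.0017 PSU

15.00 PSU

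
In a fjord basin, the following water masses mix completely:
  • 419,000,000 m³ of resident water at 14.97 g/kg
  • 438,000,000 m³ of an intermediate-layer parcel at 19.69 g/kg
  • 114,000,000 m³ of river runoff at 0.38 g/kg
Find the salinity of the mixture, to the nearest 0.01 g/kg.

Salt balance:
salt = 419,000,000×14.97 + 438,000,000×19.69 + 114,000,000×0.38 = 6,272,430,000 + 8,624,220,000 + 43,320,000 = 14,939,970,000
volume = 419,000,000 + 438,000,000 + 114,000,000 = 971,000,000 m³
S = 14,939,970,000 / 971,000,000 = 15.3862 g/kg

15.39 g/kg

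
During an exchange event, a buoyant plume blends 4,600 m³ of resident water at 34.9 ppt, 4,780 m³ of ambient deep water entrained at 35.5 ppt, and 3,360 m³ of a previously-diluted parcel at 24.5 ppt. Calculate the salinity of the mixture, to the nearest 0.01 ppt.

Total salt / total volume:
salt = 4,600×34.9 + 4,780×35.5 + 3,360×24.5 = 160,540 + 169,690 + 82,320 = 412,550
volume = 4,600 + 4,780 + 3,360 = 12,740 m³
S = 412,550 / 12,740 = 32.3823 ppt

32.38 ppt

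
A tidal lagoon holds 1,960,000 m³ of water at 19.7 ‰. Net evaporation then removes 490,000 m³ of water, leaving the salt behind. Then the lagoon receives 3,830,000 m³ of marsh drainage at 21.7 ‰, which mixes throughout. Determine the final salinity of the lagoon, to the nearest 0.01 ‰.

22.97 ‰

After evaporation: salt = 1,960,000×19.7 = 38,612,000; volume = 1,960,000 − 490,000 = 1,470,000 m³
After mixing: salt = 38,612,000 + 3,830,000×21.7 = 121,723,000; volume = 1,470,000 + 3,830,000 = 5,300,000 m³
S = 121,723,000 / 5,300,000 = 22.9666 ‰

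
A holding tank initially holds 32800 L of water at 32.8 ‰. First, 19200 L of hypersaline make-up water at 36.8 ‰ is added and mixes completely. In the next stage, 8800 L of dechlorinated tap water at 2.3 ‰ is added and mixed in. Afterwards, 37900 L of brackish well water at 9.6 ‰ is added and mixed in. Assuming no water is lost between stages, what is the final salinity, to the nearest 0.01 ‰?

21.95 ‰

Mass of salt is conserved:
Initial salt = 32,800×32.8 = 1,075,840
After stage 1: salt = 1,075,840 + 19,200×36.8 = 1,782,400; volume = 52,000 L; S = 34.277 ‰
After stage 2: salt = 1,782,400 + 8,800×2.3 = 1,802,640; volume = 60,800 L; S = 29.649 ‰
After stage 3: salt = 1,802,640 + 37,900×9.6 = 2,166,480; volume = 98,700 L
S = 2,166,480 / 98,700 = 21.9502 ‰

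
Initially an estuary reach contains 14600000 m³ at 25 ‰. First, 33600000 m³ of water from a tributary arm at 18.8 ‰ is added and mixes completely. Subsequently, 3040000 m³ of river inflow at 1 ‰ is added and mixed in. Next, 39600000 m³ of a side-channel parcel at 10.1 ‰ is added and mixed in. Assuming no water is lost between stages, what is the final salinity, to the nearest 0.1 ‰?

15.4 ‰

By conservation of dissolved salt,
Initial salt = 14,600,000×25 = 365,000,000
After stage 1: salt = 365,000,000 + 33,600,000×18.8 = 996,680,000; volume = 48,200,000 m³; S = 20.678 ‰
After stage 2: salt = 996,680,000 + 3,040,000×1 = 999,720,000; volume = 51,240,000 m³; S = 19.511 ‰
After stage 3: salt = 999,720,000 + 39,600,000×10.1 = 1,399,680,000; volume = 90,840,000 m³
S = 1,399,680,000 / 90,840,000 = 15.4082 ‰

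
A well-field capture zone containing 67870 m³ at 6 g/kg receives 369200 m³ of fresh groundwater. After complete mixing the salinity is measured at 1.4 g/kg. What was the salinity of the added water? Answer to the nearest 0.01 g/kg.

Salt balance: 67,870×6 + 369,200×S = 437,070×1.4
407,220 + 369,200·S = 611,898
S = (611,898 − 407,220) / 369,200 = 0.5544 g/kg

0.55 g/kg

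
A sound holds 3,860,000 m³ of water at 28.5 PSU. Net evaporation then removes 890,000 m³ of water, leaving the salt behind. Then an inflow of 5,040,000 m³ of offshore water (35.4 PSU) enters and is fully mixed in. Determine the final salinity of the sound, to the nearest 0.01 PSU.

36.01 PSU

After evaporation: salt = 3,860,000×28.5 = 110,010,000; volume = 3,860,000 − 890,000 = 2,970,000 m³
After mixing: salt = 110,010,000 + 5,040,000×35.4 = 288,426,000; volume = 2,970,000 + 5,040,000 = 8,010,000 m³
S = 288,426,000 / 8,010,000 = 36.0082 PSU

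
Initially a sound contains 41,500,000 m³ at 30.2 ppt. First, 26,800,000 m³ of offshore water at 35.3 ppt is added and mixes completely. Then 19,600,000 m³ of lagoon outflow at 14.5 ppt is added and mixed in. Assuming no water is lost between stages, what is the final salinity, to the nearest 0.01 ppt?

28.25 ppt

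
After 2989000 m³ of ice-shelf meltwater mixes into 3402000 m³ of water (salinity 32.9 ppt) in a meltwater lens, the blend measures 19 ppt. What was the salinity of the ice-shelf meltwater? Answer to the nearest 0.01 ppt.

Salt balance: 3,402,000×32.9 + 2,989,000×S = 6,391,000×19
111,925,800 + 2,989,000·S = 121,429,000
S = (121,429,000 − 111,925,800) / 2,989,000 = 3.1794 ppt

3.18 ppt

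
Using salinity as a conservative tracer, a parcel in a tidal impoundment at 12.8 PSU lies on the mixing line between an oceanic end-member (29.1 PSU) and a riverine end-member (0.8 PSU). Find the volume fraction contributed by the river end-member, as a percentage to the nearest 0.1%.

Let f be the freshwater fraction. Salt balance per unit volume:
f×0.8 + (1−f)×29.1 = 12.8
f = (29.1 − 12.8) / (29.1 − 0.8) = 16.3/28.3 = 0.576

57.6%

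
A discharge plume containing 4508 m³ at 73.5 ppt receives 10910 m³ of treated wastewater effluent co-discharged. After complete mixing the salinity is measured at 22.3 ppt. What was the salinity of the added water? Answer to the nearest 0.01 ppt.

Salt balance: 4,508×73.5 + 10,910×S = 15,418×22.3
331,338 + 10,910·S = 343,821.4
S = (343,821.4 − 331,338) / 10,910 = 1.1442 ppt

1.14 ppt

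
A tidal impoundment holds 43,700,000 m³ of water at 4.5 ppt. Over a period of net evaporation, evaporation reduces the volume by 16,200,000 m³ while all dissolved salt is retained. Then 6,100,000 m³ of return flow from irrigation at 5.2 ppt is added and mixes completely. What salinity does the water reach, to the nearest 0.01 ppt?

6.80 ppt

After evaporation: salt = 43,700,000×4.5 = 196,650,000; volume = 43,700,000 − 16,200,000 = 27,500,000 m³
After mixing: salt = 196,650,000 + 6,100,000×5.2 = 228,370,000; volume = 27,500,000 + 6,100,000 = 33,600,000 m³
S = 228,370,000 / 33,600,000 = 6.7967 ppt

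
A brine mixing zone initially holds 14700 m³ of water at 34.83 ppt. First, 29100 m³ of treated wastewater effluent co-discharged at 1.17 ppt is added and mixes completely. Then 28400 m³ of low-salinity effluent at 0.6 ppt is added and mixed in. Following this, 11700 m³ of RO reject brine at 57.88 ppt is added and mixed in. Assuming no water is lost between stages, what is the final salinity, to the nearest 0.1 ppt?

Total salt / total volume:
Initial salt = 14,700×34.83 = 512,001
After stage 1: salt = 512,001 + 29,100×1.17 = 546,048; volume = 43,800 m³; S = 12.467 ppt
After stage 2: salt = 546,048 + 28,400×0.6 = 563,088; volume = 72,200 m³; S = 7.799 ppt
After stage 3: salt = 563,088 + 11,700×57.88 = 1,240,284; volume = 83,900 m³
S = 1,240,284 / 83,900 = 14.7829 ppt

14.8 ppt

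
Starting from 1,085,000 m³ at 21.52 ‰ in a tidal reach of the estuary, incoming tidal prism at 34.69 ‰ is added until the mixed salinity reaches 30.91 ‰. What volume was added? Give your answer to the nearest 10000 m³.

Salt balance: 1,085,000×21.52 + V×34.69 = (1,085,000+V)×30.91
23,349,200 + 34.69V = 33,537,350 + 30.91V
10,188,150 = 3.78V
V = 2,695,277.78 m³

2700000 m³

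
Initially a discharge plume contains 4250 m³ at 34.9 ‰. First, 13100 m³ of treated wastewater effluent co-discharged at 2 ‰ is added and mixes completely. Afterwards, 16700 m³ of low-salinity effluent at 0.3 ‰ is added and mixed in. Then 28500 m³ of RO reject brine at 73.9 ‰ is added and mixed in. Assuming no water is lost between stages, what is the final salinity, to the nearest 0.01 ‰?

36.54 ‰

By conservation of dissolved salt,
Initial salt = 4,250×34.9 = 148,325
After stage 1: salt = 148,325 + 13,100×2 = 174,525; volume = 17,350 m³; S = 10.059 ‰
After stage 2: salt = 174,525 + 16,700×0.3 = 179,535; volume = 34,050 m³; S = 5.273 ‰
After stage 3: salt = 179,535 + 28,500×73.9 = 2,285,685; volume = 62,550 m³
S = 2,285,685 / 62,550 = 36.5417 ‰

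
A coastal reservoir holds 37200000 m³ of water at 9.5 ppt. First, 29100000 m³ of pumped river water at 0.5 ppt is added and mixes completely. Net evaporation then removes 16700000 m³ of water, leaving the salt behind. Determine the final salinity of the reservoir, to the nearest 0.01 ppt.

7.42 ppt

After mixing: salt = 37,200,000×9.5 + 29,100,000×0.5 = 367,950,000; volume = 66,300,000 m³
After evaporation: salt unchanged = 367,950,000; volume = 66,300,000 − 16,700,000 = 49,600,000 m³
S = 367,950,000 / 49,600,000 = 7.4183 ppt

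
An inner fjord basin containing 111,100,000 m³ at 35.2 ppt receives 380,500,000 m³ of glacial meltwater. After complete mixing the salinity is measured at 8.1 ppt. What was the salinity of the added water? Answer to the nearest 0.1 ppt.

Salt balance: 111,100,000×35.2 + 380,500,000×S = 491,600,000×8.1
3,910,720,000 + 380,500,000·S = 3,981,960,000
S = (3,981,960,000 − 3,910,720,000) / 380,500,000 = 0.1872 ppt

0.2 ppt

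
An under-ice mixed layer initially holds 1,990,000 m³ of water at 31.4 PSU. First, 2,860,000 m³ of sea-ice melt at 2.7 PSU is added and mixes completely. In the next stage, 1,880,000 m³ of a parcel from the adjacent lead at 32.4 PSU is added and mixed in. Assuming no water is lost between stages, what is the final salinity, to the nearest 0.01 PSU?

19.48 PSU

Salt balance:
Initial salt = 1,990,000×31.4 = 62,486,000
After stage 1: salt = 62,486,000 + 2,860,000×2.7 = 70,208,000; volume = 4,850,000 m³; S = 14.476 PSU
After stage 2: salt = 70,208,000 + 1,880,000×32.4 = 131,120,000; volume = 6,730,000 m³
S = 131,120,000 / 6,730,000 = 19.4829 PSU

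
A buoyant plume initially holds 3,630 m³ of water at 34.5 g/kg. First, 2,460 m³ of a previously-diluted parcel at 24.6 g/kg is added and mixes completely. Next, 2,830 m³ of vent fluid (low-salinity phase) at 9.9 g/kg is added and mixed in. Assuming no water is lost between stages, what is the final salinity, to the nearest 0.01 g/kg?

Total salt / total volume:
Initial salt = 3,630×34.5 = 125,235
After stage 1: salt = 125,235 + 2,460×24.6 = 185,751; volume = 6,090 m³; S = 30.501 g/kg
After stage 2: salt = 185,751 + 2,830×9.9 = 213,768; volume = 8,920 m³
S = 213,768 / 8,920 = 23.965 g/kg

23.97 g/kg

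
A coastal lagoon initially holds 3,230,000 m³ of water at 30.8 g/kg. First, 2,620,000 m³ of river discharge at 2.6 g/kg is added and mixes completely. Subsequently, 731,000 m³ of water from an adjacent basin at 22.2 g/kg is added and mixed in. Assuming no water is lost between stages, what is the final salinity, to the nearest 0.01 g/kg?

18.62 g/kg

Conserving salt mass:
Initial salt = 3,230,000×30.8 = 99,484,000
After stage 1: salt = 99,484,000 + 2,620,000×2.6 = 106,296,000; volume = 5,850,000 m³; S = 18.17 g/kg
After stage 2: salt = 106,296,000 + 731,000×22.2 = 122,524,200; volume = 6,581,000 m³
S = 122,524,200 / 6,581,000 = 18.6179 g/kg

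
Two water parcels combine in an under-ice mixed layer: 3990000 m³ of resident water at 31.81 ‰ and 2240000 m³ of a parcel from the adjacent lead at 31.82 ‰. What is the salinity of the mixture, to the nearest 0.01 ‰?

31.81 ‰

Total salt / total volume:
salt = 3,990,000×31.81 + 2,240,000×31.82 = 126,921,900 + 71,276,800 = 198,198,700
volume = 3,990,000 + 2,240,000 = 6,230,000 m³
S = 198,198,700 / 6,230,000 = 31.8136 ‰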